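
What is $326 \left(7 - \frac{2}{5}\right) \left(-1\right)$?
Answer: $- \frac{10758}{5} \approx -2151.6$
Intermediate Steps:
$326 \left(7 - \frac{2}{5}\right) \left(-1\right) = 326 \cdot \frac{33}{5} \left(-1\right) = 326 \left(- \frac{33}{5}\right) = - \frac{10758}{5}$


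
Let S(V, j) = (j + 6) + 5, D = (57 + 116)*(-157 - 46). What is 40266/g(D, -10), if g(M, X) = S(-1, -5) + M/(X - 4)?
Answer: 80532/5029 ≈ 16.014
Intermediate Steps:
D = -35119 (D = 173*(-203) = -35119)
S(V, j) = 11 + j (S(V, j) = (6 + j) + 5 = 11 + j)
g(M, X) = 6 + M/(-4 + X) (g(M, X) = (11 - 5) + M/(X - 4) = 6 + M/(-4 + X))
40266/g(D, -10) = 40266/(((-24 - 35119 + 6*(-10))/(-4 - 10))) = 40266/(((-24 - 35119 - 60)/(-14))) = 40266/((-1/14*(-35203))) = 40266/(5029/2) = 40266*(2/5029) = 80532/5029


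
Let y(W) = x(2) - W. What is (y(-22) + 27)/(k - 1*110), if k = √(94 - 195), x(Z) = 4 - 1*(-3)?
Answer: -880/1743 - 8*I*√101/1743 ≈ -0.50488 - 0.046127*I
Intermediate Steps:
x(Z) = 7 (x(Z) = 4 + 3 = 7)
y(W) = 7 - W
k = I*√101 (k = √(-101) = I*√101 ≈ 10.05*I)
(y(-22) + 27)/(k - 1*110) = ((7 - 1*(-22)) + 27)/(I*√101 - 1*110) = ((7 + 22) + 27)/(I*√101 - 110) = (29 + 27)/(-110 + I*√101) = 56/(-110 + I*√101)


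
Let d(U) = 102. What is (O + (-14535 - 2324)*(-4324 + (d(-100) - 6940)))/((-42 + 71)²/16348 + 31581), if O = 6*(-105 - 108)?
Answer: 3076348330240/516287029 ≈ 5958.6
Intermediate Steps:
O = -1278 (O = 6*(-213) = -1278)
(O + (-14535 - 2324)*(-4324 + (d(-100) - 6940)))/((-42 + 71)²/16348 + 31581) = (-1278 + (-14535 - 2324)*(-4324 + (102 - 6940)))/((-42 + 71)²/16348 + 31581) = (-1278 - 16859*(-4324 - 6838))/(29²*(1/16348) + 31581) = (-1278 - 16859*(-11162))/(841*(1/16348) + 31581) = (-1278 + 188180158)/(841/16348 + 31581) = 188178880/(516287029/16348) = 188178880*(16348/516287029) = 3076348330240/516287029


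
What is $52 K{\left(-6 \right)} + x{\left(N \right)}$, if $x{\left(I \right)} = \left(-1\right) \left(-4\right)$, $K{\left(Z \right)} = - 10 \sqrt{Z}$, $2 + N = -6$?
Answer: $4 - 520 i \sqrt{6} \approx 4.0 - 1273.7 i$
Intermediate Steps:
$N = -8$ ($N = -2 - 6 = -8$)
$x{\left(I \right)} = 4$
$52 K{\left(-6 \right)} + x{\left(N \right)} = 52 \left(- 10 \sqrt{-6}\right) + 4 = 52 \left(- 10 i \sqrt{6}\right) + 4 = - 520 i \sqrt{6} + 4 = 4 - 520 i \sqrt{6}$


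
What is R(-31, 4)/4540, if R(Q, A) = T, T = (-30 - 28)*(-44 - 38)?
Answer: 1189/1135 ≈ 1.0476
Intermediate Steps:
T = 4756 (T = -58*(-82) = 4756)
R(Q, A) = 4756
R(-31, 4)/4540 = 4756/4540 = 4756*(1/4540) = 1189/1135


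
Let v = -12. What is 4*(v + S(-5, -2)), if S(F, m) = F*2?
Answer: -88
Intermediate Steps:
S(F, m) = 2*F
4*(v + S(-5, -2)) = 4*(-12 + 2*(-5)) = 4*(-12 - 10) = 4*(-22) = -88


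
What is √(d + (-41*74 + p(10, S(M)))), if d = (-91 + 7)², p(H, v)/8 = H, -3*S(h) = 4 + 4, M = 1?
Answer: √4102 ≈ 64.047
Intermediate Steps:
S(h) = -8/3 (S(h) = -(4 + 4)/3 = -⅓*8 = -8/3)
p(H, v) = 8*H
d = 7056 (d = (-84)² = 7056)
√(d + (-41*74 + p(10, S(M)))) = √(7056 + (-41*74 + 8*10)) = √(7056 + (-3034 + 80)) = √(7056 - 2954) = √4102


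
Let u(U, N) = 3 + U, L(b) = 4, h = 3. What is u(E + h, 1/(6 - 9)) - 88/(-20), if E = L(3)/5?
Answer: 56/5 ≈ 11.200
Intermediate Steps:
E = 4/5 ≈ 0.80000
u(E + h, 1/(6 - 9)) - 88/(-20) = (3 + (4/5 + 3)) - 88/(-20) = (3 + 19/5) - 88*(-1/20) = 34/5 + 22/5 = 56/5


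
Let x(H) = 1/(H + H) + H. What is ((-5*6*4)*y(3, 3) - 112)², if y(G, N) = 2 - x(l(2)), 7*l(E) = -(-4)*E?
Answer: 5166529/196 ≈ 26360.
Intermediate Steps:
l(E) = 4*E/7 (l(E) = (-(-4)*E)/7 = (4*E)/7 = 4*E/7)
x(H) = H + 1/(2*H) (x(H) = 1/(2*H) + H = H + 1/(2*H))
y(G, N) = 47/112 (y(G, N) = 2 - ((4/7)*2 + 1/(2*(((4/7)*2)))) = 2 - (8/7 + 1/(2*(8/7))) = 2 - (8/7 + (½)*(7/8)) = 2 - (8/7 + 7/16) = 2 - 1*177/112 = 2 - 177/112 = 47/112)
((-5*6*4)*y(3, 3) - 112)² = ((-5*6*4)*(47/112) - 112)² = (-30*4*(47/112) - 112)² = (-120*47/112 - 112)² = (-705/14 - 112)² = (-2273/14)² = 5166529/196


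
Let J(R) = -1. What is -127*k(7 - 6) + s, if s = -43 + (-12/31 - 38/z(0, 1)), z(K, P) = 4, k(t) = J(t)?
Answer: 4595/62 ≈ 74.113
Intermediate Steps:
k(t) = -1
s = -3279/62 (s = -43 + (-12/31 - 38/4) = -43 + (-12*1/31 - 38*¼) = -43 + (-12/31 - 19/2) = -43 - 613/62 = -3279/62 ≈ -52.887)
-127*k(7 - 6) + s = -127*(-1) - 3279/62 = 127 - 3279/62 = 4595/62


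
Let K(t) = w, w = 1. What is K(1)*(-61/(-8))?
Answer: 61/8 ≈ 7.6250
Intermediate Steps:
K(t) = 1
K(1)*(-61/(-8)) = 1*(-61/(-8)) = 1*(-61*(-⅛)) = 1*(61/8) = 61/8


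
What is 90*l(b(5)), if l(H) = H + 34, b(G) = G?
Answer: 3510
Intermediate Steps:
l(H) = 34 + H
90*l(b(5)) = 90*(34 + 5) = 90*39 = 3510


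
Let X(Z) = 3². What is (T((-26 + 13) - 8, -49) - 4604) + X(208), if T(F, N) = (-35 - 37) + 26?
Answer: -4641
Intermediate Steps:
X(Z) = 9
T(F, N) = -46 (T(F, N) = -72 + 26 = -46)
(T((-26 + 13) - 8, -49) - 4604) + X(208) = (-46 - 4604) + 9 = -4650 + 9 = -4641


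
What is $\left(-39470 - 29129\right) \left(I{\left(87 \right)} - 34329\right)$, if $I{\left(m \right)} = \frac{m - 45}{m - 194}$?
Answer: $\frac{251980933755}{107} \approx 2.355 \cdot 10^{9}$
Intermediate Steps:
$I{\left(m \right)} = \frac{-45 + m}{-194 + m}$
$\left(-39470 - 29129\right) \left(I{\left(87 \right)} - 34329\right) = \left(-39470 - 29129\right) \left(\frac{-45 + 87}{-194 + 87} - 34329\right) = - 68599 \left(\frac{1}{-107} \cdot 42 - 34329\right) = - 68599 \left(\left(- \frac{1}{107}\right) 42 - 34329\right) = - 68599 \left(- \frac{42}{107} - 34329\right) = \left(-68599\right) \left(- \frac{3673245}{107}\right) = \frac{251980933755}{107}$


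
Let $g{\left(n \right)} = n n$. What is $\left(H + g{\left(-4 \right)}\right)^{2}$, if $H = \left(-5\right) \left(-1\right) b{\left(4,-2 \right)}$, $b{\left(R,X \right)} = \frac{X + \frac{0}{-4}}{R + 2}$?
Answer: $\frac{1849}{9} \approx 205.44$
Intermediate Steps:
$g{\left(n \right)} = n^{2}$
$b{\left(R,X \right)} = \frac{X}{2 + R}$ ($b{\left(R,X \right)} = \frac{X + 0 \left(- \frac{1}{4}\right)}{2 + R} = \frac{X + 0}{2 + R} = \frac{X}{2 + R}$)
$H = - \frac{5}{3}$ ($H = \left(-5\right) \left(-1\right) \left(- \frac{2}{2 + 4}\right) = 5 \left(- \frac{2}{6}\right) = 5 \left(\left(-2\right) \frac{1}{6}\right) = 5 \left(- \frac{1}{3}\right) = - \frac{5}{3} \approx -1.6667$)
$\left(H + g{\left(-4 \right)}\right)^{2} = \left(- \frac{5}{3} + \left(-4\right)^{2}\right)^{2} = \left(- \frac{5}{3} + 16\right)^{2} = \left(\frac{43}{3}\right)^{2} = \frac{1849}{9}$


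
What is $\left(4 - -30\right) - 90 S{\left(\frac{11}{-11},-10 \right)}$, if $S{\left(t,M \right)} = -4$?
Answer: $394$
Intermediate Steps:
$\left(4 - -30\right) - 90 S{\left(\frac{11}{-11},-10 \right)} = \left(4 - -30\right) - -360 = \left(4 + 30\right) + 360 = 34 + 360 = 394$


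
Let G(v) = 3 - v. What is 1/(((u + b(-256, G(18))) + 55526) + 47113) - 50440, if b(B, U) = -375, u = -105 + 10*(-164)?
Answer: -5070178359/100519 ≈ -50440.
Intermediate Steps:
u = -1745 (u = -105 - 1640 = -1745)
1/(((u + b(-256, G(18))) + 55526) + 47113) - 50440 = 1/(((-1745 - 375) + 55526) + 47113) - 50440 = 1/((-2120 + 55526) + 47113) - 50440 = 1/(53406 + 47113) - 50440 = 1/100519 - 50440 = -5070178359/100519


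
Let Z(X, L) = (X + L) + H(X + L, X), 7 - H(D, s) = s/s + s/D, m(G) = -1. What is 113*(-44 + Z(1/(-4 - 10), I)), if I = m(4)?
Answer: -928747/210 ≈ -4422.6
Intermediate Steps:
I = -1
H(D, s) = 6 - s/D (H(D, s) = 7 - (s/s + s/D) = 7 - (1 + s/D) = 7 + (-1 - s/D) = 6 - s/D)
Z(X, L) = 6 + L + X - X/(L + X) (Z(X, L) = (X + L) + (6 - X/(X + L)) = (L + X) + (6 - X/(L + X)) = 6 + L + X - X/(L + X))
113*(-44 + Z(1/(-4 - 10), I)) = 113*(-44 + (-1/(-4 - 10) + (-1 + 1/(-4 - 10))*(6 - 1 + 1/(-4 - 10)))/(-1 + 1/(-4 - 10))) = 113*(-44 + (-1/(-14) + (-1 + 1/(-14))*(6 - 1 + 1/(-14)))/(-1 + 1/(-14))) = 113*(-44 + (-1*(-1/14) + (-1 - 1/14)*(6 - 1 - 1/14))/(-1 - 1/14)) = 113*(-44 + (1/14 - 15/14*69/14)/(-15/14)) = 113*(-44 - 14*(1/14 - 1035/196)/15) = 113*(-44 - 14/15*(-1021/196)) = 113*(-44 + 1021/210) = 113*(-8219/210) = -928747/210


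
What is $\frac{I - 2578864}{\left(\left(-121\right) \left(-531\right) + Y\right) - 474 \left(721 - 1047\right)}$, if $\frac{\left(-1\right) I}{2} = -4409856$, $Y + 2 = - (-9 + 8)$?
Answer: $\frac{3120424}{109387} \approx 28.526$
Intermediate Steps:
$Y = -1$ ($Y = -2 - \left(-9 + 8\right) = -2 - -1 = -2 + 1 = -1$)
$I = 8819712$ ($I = \left(-2\right) \left(-4409856\right) = 8819712$)
$\frac{I - 2578864}{\left(\left(-121\right) \left(-531\right) + Y\right) - 474 \left(721 - 1047\right)} = \frac{8819712 - 2578864}{\left(\left(-121\right) \left(-531\right) - 1\right) - 474 \left(721 - 1047\right)} = \frac{6240848}{\left(64251 - 1\right) - -154524} = \frac{6240848}{64250 + 154524} = \frac{6240848}{218774} = 6240848 \cdot \frac{1}{218774} = \frac{3120424}{109387}$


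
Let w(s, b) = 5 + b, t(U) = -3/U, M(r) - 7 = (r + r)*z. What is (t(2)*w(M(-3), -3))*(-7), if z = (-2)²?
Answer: 21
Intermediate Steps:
z = 4
M(r) = 7 + 8*r (M(r) = 7 + (r + r)*4 = 7 + (2*r)*4 = 7 + 8*r)
(t(2)*w(M(-3), -3))*(-7) = ((-3/2)*(5 - 3))*(-7) = (-3*½*2)*(-7) = -3/2*2*(-7) = -3*(-7) = 21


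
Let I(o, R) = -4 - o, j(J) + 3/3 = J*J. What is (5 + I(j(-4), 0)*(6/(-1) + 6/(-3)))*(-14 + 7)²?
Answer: 7693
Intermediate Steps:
j(J) = -1 + J² (j(J) = -1 + J*J = -1 + J²)
(5 + I(j(-4), 0)*(6/(-1) + 6/(-3)))*(-14 + 7)² = (5 + (-4 - (-1 + (-4)²))*(6/(-1) + 6/(-3)))*(-14 + 7)² = (5 + (-4 - (-1 + 16))*(6*(-1) + 6*(-⅓)))*(-7)² = (5 + (-4 - 1*15)*(-6 - 2))*49 = (5 + (-4 - 15)*(-8))*49 = (5 - 19*(-8))*49 = (5 + 152)*49 = 157*49 = 7693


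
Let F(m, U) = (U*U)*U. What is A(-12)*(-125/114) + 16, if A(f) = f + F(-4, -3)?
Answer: 2233/38 ≈ 58.763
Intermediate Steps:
F(m, U) = U**3 (F(m, U) = U**2*U = U**3)
A(f) = -27 + f (A(f) = f + (-3)**3 = f - 27 = -27 + f)
A(-12)*(-125/114) + 16 = (-27 - 12)*(-125/114) + 16 = -(-4875)/114 + 16 = -39*(-125/114) + 16 = 1625/38 + 16 = 2233/38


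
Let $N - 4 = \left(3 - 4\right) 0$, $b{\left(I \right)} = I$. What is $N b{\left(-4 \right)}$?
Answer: $-16$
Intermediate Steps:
$N = 4$ ($N = 4 + \left(3 - 4\right) 0 = 4 - 0 = 4 + 0 = 4$)
$N b{\left(-4 \right)} = 4 \left(-4\right) = -16$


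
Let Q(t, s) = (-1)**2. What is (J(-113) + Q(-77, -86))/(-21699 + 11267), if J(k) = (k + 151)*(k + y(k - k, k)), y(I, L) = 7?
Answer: 4027/10432 ≈ 0.38602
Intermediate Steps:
Q(t, s) = 1
J(k) = (7 + k)*(151 + k) (J(k) = (k + 151)*(k + 7) = (151 + k)*(7 + k) = (7 + k)*(151 + k))
(J(-113) + Q(-77, -86))/(-21699 + 11267) = ((1057 + (-113)**2 + 158*(-113)) + 1)/(-21699 + 11267) = ((1057 + 12769 - 17854) + 1)/(-10432) = (-4028 + 1)*(-1/10432) = -4027*(-1/10432) = 4027/10432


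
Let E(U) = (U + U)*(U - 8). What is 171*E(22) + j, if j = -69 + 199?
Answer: 105466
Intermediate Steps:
j = 130
E(U) = 2*U*(-8 + U) (E(U) = (2*U)*(-8 + U) = 2*U*(-8 + U))
171*E(22) + j = 171*(2*22*(-8 + 22)) + 130 = 171*(2*22*14) + 130 = 171*616 + 130 = 105336 + 130 = 105466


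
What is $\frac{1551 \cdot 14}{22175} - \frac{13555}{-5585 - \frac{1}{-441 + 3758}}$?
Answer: $\frac{1399292443069}{410801765050} \approx 3.4062$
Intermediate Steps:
$\frac{1551 \cdot 14}{22175} - \frac{13555}{-5585 - \frac{1}{-441 + 3758}} = 21714 \cdot \frac{1}{22175} - \frac{13555}{-5585 - \frac{1}{3317}} = \frac{21714}{22175} - \frac{13555}{-5585 - \frac{1}{3317}} = \frac{21714}{22175} - \frac{13555}{- \frac{18525446}{3317}} = \frac{21714}{22175} - - \frac{44961935}{18525446} = \frac{21714}{22175} + \frac{44961935}{18525446} = \frac{1399292443069}{410801765050}$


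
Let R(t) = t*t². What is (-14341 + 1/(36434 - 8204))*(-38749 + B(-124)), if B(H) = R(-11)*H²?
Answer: 553403611582263/1882 ≈ 2.9405e+11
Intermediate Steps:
R(t) = t³
B(H) = -1331*H² (B(H) = (-11)³*H² = -1331*H²)
(-14341 + 1/(36434 - 8204))*(-38749 + B(-124)) = (-14341 + 1/(36434 - 8204))*(-38749 - 1331*(-124)²) = (-14341 + 1/28230)*(-38749 - 1331*15376) = (-14341 + 1/28230)*(-38749 - 20465456) = -404846429/28230*(-20504205) = 553403611582263/1882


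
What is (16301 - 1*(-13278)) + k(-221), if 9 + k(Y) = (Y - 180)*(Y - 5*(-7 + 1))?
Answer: 106161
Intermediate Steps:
k(Y) = -9 + (-180 + Y)*(30 + Y) (k(Y) = -9 + (Y - 180)*(Y - 5*(-7 + 1)) = -9 + (-180 + Y)*(Y - 5*(-6)) = -9 + (-180 + Y)*(Y + 30) = -9 + (-180 + Y)*(30 + Y))
(16301 - 1*(-13278)) + k(-221) = (16301 - 1*(-13278)) + (-5409 + (-221)² - 150*(-221)) = (16301 + 13278) + (-5409 + 48841 + 33150) = 29579 + 76582 = 106161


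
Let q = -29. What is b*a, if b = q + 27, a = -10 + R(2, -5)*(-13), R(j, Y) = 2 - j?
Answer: 20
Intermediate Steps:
a = -10 (a = -10 + (2 - 1*2)*(-13) = -10 + (2 - 2)*(-13) = -10 + 0*(-13) = -10 + 0 = -10)
b = -2 (b = -29 + 27 = -2)
b*a = -2*(-10) = 20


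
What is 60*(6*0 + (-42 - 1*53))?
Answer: -5700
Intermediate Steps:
60*(6*0 + (-42 - 1*53)) = 60*(0 + (-42 - 53)) = 60*(0 - 95) = 60*(-95) = -5700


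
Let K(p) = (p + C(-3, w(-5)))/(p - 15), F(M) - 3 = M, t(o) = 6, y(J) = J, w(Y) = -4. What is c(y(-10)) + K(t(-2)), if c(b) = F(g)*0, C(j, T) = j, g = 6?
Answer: -⅓ ≈ -0.33333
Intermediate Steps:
F(M) = 3 + M
c(b) = 0 (c(b) = (3 + 6)*0 = 9*0 = 0)
K(p) = (-3 + p)/(-15 + p) (K(p) = (p - 3)/(p - 15) = (-3 + p)/(-15 + p))
c(y(-10)) + K(t(-2)) = 0 + (-3 + 6)/(-15 + 6) = 0 + 3/(-9) = 0 - ⅑*3 = 0 - ⅓ = -⅓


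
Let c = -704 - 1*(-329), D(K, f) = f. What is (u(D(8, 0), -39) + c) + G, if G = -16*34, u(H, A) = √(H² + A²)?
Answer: -880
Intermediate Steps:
u(H, A) = √(A² + H²)
G = -544
c = -375 (c = -704 + 329 = -375)
(u(D(8, 0), -39) + c) + G = (√((-39)² + 0²) - 375) - 544 = (√(1521 + 0) - 375) - 544 = (√1521 - 375) - 544 = (39 - 375) - 544 = -336 - 544 = -880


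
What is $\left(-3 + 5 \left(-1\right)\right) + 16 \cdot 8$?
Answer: $120$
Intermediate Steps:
$\left(-3 + 5 \left(-1\right)\right) + 16 \cdot 8 = \left(-3 - 5\right) + 128 = -8 + 128 = 120$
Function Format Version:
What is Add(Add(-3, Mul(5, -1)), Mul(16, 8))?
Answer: 120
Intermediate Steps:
Add(Add(-3, Mul(5, -1)), Mul(16, 8)) = Add(Add(-3, -5), 128) = Add(-8, 128) = 120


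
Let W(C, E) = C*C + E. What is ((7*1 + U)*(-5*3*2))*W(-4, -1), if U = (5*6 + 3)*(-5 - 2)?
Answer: 100800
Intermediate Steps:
W(C, E) = E + C² (W(C, E) = C² + E = E + C²)
U = -231 (U = (30 + 3)*(-7) = 33*(-7) = -231)
((7*1 + U)*(-5*3*2))*W(-4, -1) = ((7*1 - 231)*(-5*3*2))*(-1 + (-4)²) = ((7 - 231)*(-15*2))*(-1 + 16) = -224*(-30)*15 = 6720*15 = 100800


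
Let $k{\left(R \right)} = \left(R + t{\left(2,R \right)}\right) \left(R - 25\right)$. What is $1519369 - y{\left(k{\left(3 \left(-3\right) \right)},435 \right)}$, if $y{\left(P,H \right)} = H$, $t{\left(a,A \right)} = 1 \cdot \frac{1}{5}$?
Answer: $1518934$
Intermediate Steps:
$t{\left(a,A \right)} = \frac{1}{5}$ ($t{\left(a,A \right)} = 1 \cdot \frac{1}{5} = \frac{1}{5}$)
$k{\left(R \right)} = \left(-25 + R\right) \left(\frac{1}{5} + R\right)$ ($k{\left(R \right)} = \left(R + \frac{1}{5}\right) \left(R - 25\right) = \left(\frac{1}{5} + R\right) \left(-25 + R\right) = \left(-25 + R\right) \left(\frac{1}{5} + R\right)$)
$1519369 - y{\left(k{\left(3 \left(-3\right) \right)},435 \right)} = 1519369 - 435 = 1518934$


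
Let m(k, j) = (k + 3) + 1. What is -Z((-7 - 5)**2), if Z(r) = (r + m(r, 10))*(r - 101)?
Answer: -12556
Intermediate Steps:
m(k, j) = 4 + k (m(k, j) = (3 + k) + 1 = 4 + k)
Z(r) = (-101 + r)*(4 + 2*r) (Z(r) = (r + (4 + r))*(r - 101) = (4 + 2*r)*(-101 + r) = (-101 + r)*(4 + 2*r))
-Z((-7 - 5)**2) = -(-404 - 198*(-7 - 5)**2 + 2*((-7 - 5)**2)**2) = -(-404 - 198*(-12)**2 + 2*((-12)**2)**2) = -(-404 - 198*144 + 2*144**2) = -(-404 - 28512 + 2*20736) = -(-404 - 28512 + 41472) = -1*12556 = -12556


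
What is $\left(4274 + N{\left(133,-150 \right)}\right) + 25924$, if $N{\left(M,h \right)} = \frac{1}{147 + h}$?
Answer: $\frac{90593}{3} \approx 30198.0$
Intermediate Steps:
$\left(4274 + N{\left(133,-150 \right)}\right) + 25924 = \left(4274 + \frac{1}{147 - 150}\right) + 25924 = \left(4274 + \frac{1}{-3}\right) + 25924 = \left(4274 - \frac{1}{3}\right) + 25924 = \frac{12821}{3} + 25924 = \frac{90593}{3}$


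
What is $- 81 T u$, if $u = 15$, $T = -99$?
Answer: $120285$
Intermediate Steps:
$- 81 T u = \left(-81\right) \left(-99\right) 15 = 8019 \cdot 15 = 120285$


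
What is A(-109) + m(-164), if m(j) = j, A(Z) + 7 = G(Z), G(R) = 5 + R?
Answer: -275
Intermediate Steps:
A(Z) = -2 + Z (A(Z) = -7 + (5 + Z) = -2 + Z)
A(-109) + m(-164) = (-2 - 109) - 164 = -111 - 164 = -275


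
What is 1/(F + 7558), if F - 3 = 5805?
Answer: 1/13366 ≈ 7.4817e-5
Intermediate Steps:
F = 5808 (F = 3 + 5805 = 5808)
1/(F + 7558) = 1/(5808 + 7558) = 1/13366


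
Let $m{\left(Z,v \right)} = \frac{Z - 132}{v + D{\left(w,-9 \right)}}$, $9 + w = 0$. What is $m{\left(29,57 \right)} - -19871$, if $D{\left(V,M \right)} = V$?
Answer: $\frac{953705}{48} \approx 19869.0$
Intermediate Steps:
$w = -9$ ($w = -9 + 0 = -9$)
$m{\left(Z,v \right)} = \frac{-132 + Z}{-9 + v}$ ($m{\left(Z,v \right)} = \frac{Z - 132}{v - 9} = \frac{-132 + Z}{-9 + v}$)
$m{\left(29,57 \right)} - -19871 = \frac{-132 + 29}{-9 + 57} - -19871 = \frac{1}{48} \left(-103\right) + 19871 = - \frac{103}{48} + 19871 = \frac{953705}{48}$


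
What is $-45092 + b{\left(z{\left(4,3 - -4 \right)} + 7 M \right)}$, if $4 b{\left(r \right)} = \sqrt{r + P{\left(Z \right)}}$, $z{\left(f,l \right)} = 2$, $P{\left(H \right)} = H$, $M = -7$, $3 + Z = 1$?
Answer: $-45092 + \frac{7 i}{4} \approx -45092.0 + 1.75 i$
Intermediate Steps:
$Z = -2$ ($Z = -3 + 1 = -2$)
$b{\left(r \right)} = \frac{\sqrt{-2 + r}}{4}$ ($b{\left(r \right)} = \frac{\sqrt{r - 2}}{4} = \frac{\sqrt{-2 + r}}{4}$)
$-45092 + b{\left(z{\left(4,3 - -4 \right)} + 7 M \right)} = -45092 + \frac{\sqrt{-2 + \left(2 + 7 \left(-7\right)\right)}}{4} = -45092 + \frac{\sqrt{-2 + \left(2 - 49\right)}}{4} = -45092 + \frac{\sqrt{-2 - 47}}{4} = -45092 + \frac{\sqrt{-49}}{4} = -45092 + \frac{7 i}{4}$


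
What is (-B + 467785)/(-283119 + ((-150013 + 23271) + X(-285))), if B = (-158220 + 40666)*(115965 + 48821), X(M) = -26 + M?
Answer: -2767388747/58596 ≈ -47228.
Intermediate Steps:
B = -19371253444 (B = -117554*164786 = -19371253444)
(-B + 467785)/(-283119 + ((-150013 + 23271) + X(-285))) = (-1*(-19371253444) + 467785)/(-283119 + ((-150013 + 23271) + (-26 - 285))) = (19371253444 + 467785)/(-283119 + (-126742 - 311)) = 19371721229/(-283119 - 127053) = 19371721229/(-410172) = 19371721229*(-1/410172) = -2767388747/58596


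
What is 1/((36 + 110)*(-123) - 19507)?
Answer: -1/37465 ≈ -2.6692e-5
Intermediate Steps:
1/((36 + 110)*(-123) - 19507) = 1/(146*(-123) - 19507) = 1/(-17958 - 19507) = 1/(-37465) = -1/37465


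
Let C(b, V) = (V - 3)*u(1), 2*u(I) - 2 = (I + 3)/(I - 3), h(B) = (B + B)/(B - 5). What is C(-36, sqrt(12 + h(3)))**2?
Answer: 0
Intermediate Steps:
h(B) = 2*B/(-5 + B) (h(B) = (2*B)/(-5 + B) = 2*B/(-5 + B))
u(I) = 1 + (3 + I)/(2*(-3 + I)) (u(I) = 1 + ((I + 3)/(I - 3))/2 = 1 + ((3 + I)/(-3 + I))/2 = 1 + (3 + I)/(2*(-3 + I)))
C(b, V) = 0 (C(b, V) = (V - 3)*(3*(-1 + 1)/(2*(-3 + 1))) = (-3 + V)*((3/2)*0/(-2)) = (-3 + V)*((3/2)*(-1/2)*0) = (-3 + V)*0 = 0)
C(-36, sqrt(12 + h(3)))**2 = 0**2 = 0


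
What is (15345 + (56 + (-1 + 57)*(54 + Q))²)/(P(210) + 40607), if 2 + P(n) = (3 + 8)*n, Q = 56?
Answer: 12884667/14305 ≈ 900.71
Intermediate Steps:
P(n) = -2 + 11*n (P(n) = -2 + (3 + 8)*n = -2 + 11*n)
(15345 + (56 + (-1 + 57)*(54 + Q))²)/(P(210) + 40607) = (15345 + (56 + (-1 + 57)*(54 + 56))²)/((-2 + 11*210) + 40607) = (15345 + (56 + 56*110)²)/((-2 + 2310) + 40607) = (15345 + (56 + 6160)²)/(2308 + 40607) = (15345 + 6216²)/42915 = (15345 + 38638656)*(1/42915) = 38654001*(1/42915) = 12884667/14305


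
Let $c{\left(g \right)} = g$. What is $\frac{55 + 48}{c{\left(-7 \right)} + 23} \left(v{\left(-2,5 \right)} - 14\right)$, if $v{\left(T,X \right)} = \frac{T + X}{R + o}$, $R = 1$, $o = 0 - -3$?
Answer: $- \frac{5459}{64} \approx -85.297$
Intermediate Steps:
$o = 3$ ($o = 0 + 3 = 3$)
$v{\left(T,X \right)} = \frac{T}{4} + \frac{X}{4}$ ($v{\left(T,X \right)} = \frac{T + X}{1 + 3} = \frac{T + X}{4} = \left(T + X\right) \frac{1}{4} = \frac{T}{4} + \frac{X}{4}$)
$\frac{55 + 48}{c{\left(-7 \right)} + 23} \left(v{\left(-2,5 \right)} - 14\right) = \frac{55 + 48}{-7 + 23} \left(\left(\frac{1}{4} \left(-2\right) + \frac{1}{4} \cdot 5\right) - 14\right) = \frac{103}{16} \left(\left(- \frac{1}{2} + \frac{5}{4}\right) - 14\right) = 103 \cdot \frac{1}{16} \left(\frac{3}{4} - 14\right) = \frac{103}{16} \left(- \frac{53}{4}\right) = - \frac{5459}{64}$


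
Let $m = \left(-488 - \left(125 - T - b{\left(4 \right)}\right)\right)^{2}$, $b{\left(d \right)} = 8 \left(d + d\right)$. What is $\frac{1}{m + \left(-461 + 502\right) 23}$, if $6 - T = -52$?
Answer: $\frac{1}{242024} \approx 4.1318 \cdot 10^{-6}$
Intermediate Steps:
$T = 58$ ($T = 6 - -52 = 6 + 52 = 58$)
$b{\left(d \right)} = 16 d$ ($b{\left(d \right)} = 8 \cdot 2 d = 16 d$)
$m = 241081$ ($m = \left(-488 + \left(\left(16 \cdot 4 + 58\right) - 125\right)\right)^{2} = \left(-488 + \left(\left(64 + 58\right) - 125\right)\right)^{2} = \left(-488 + \left(122 - 125\right)\right)^{2} = \left(-488 - 3\right)^{2} = \left(-491\right)^{2} = 241081$)
$\frac{1}{m + \left(-461 + 502\right) 23} = \frac{1}{241081 + \left(-461 + 502\right) 23} = \frac{1}{241081 + 41 \cdot 23} = \frac{1}{241081 + 943} = \frac{1}{242024}$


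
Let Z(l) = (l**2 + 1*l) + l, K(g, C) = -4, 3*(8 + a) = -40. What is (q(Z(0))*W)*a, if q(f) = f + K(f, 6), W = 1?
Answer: 256/3 ≈ 85.333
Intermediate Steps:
a = -64/3 (a = -8 + (1/3)*(-40) = -8 - 40/3 = -64/3 ≈ -21.333)
Z(l) = l**2 + 2*l (Z(l) = (l**2 + l) + l = (l + l**2) + l = l**2 + 2*l)
q(f) = -4 + f (q(f) = f - 4 = -4 + f)
(q(Z(0))*W)*a = ((-4 + 0*(2 + 0))*1)*(-64/3) = ((-4 + 0*2)*1)*(-64/3) = ((-4 + 0)*1)*(-64/3) = -4*1*(-64/3) = -4*(-64/3) = 256/3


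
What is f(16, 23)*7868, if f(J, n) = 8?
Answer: 62944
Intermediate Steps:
f(16, 23)*7868 = 8*7868 = 62944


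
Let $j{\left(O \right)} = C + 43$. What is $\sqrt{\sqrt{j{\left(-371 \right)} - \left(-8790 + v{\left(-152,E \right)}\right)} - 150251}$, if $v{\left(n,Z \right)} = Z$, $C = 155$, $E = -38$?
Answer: $\sqrt{-150251 + \sqrt{9026}} \approx 387.5 i$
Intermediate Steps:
$j{\left(O \right)} = 198$ ($j{\left(O \right)} = 155 + 43 = 198$)
$\sqrt{\sqrt{j{\left(-371 \right)} - \left(-8790 + v{\left(-152,E \right)}\right)} - 150251} = \sqrt{\sqrt{198 + \left(8790 - -38\right)} - 150251} = \sqrt{\sqrt{198 + \left(8790 + 38\right)} - 150251} = \sqrt{\sqrt{198 + 8828} - 150251} = \sqrt{\sqrt{9026} - 150251} = \sqrt{-150251 + \sqrt{9026}}$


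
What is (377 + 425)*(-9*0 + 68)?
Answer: 54536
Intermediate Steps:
(377 + 425)*(-9*0 + 68) = 802*(0 + 68) = 802*68 = 54536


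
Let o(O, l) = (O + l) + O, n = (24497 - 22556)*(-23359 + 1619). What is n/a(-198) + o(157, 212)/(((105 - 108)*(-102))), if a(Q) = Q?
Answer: 358680283/1683 ≈ 2.1312e+5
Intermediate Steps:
n = -42197340 (n = 1941*(-21740) = -42197340)
o(O, l) = l + 2*O
n/a(-198) + o(157, 212)/(((105 - 108)*(-102))) = -42197340/(-198) + (212 + 2*157)/(((105 - 108)*(-102))) = -42197340*(-1/198) + (212 + 314)/((-3*(-102))) = 7032890/33 + 526/306 = 7032890/33 + 526*(1/306) = 7032890/33 + 263/153 = 358680283/1683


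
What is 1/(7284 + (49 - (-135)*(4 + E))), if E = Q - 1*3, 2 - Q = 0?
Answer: 1/7738 ≈ 0.00012923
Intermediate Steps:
Q = 2 (Q = 2 - 1*0 = 2 + 0 = 2)
E = -1 (E = 2 - 1*3 = 2 - 3 = -1)
1/(7284 + (49 - (-135)*(4 + E))) = 1/(7284 + (49 - (-135)*(4 - 1))) = 1/(7284 + (49 - (-135)*3)) = 1/(7284 + (49 - 27*(-15))) = 1/(7284 + (49 + 405)) = 1/(7284 + 454) = 1/7738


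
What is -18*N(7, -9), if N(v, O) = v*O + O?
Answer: 1296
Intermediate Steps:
N(v, O) = O + O*v (N(v, O) = O*v + O = O + O*v)
-18*N(7, -9) = -(-162)*(1 + 7) = -(-162)*8 = -18*(-72) = 1296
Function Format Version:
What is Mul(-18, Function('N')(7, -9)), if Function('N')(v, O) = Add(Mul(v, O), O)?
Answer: 1296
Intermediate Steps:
Function('N')(v, O) = Add(O, Mul(O, v)) (Function('N')(v, O) = Add(Mul(O, v), O) = Add(O, Mul(O, v)))
Mul(-18, Function('N')(7, -9)) = Mul(-18, Mul(-9, Add(1, 7))) = Mul(-18, Mul(-9, 8)) = Mul(-18, -72) = 1296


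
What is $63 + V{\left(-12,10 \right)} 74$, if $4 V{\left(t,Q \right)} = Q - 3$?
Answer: $\frac{385}{2} \approx 192.5$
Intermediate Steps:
$V{\left(t,Q \right)} = - \frac{3}{4} + \frac{Q}{4}$ ($V{\left(t,Q \right)} = \frac{Q - 3}{4} = \frac{-3 + Q}{4} = - \frac{3}{4} + \frac{Q}{4}$)
$63 + V{\left(-12,10 \right)} 74 = 63 + \left(- \frac{3}{4} + \frac{1}{4} \cdot 10\right) 74 = 63 + \left(- \frac{3}{4} + \frac{5}{2}\right) 74 = 63 + \frac{7}{4} \cdot 74 = 63 + \frac{259}{2} = \frac{385}{2}$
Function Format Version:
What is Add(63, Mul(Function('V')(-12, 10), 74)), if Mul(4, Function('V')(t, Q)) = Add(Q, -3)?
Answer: Rational(385, 2) ≈ 192.50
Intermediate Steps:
Function('V')(t, Q) = Add(Rational(-3, 4), Mul(Rational(1, 4), Q)) (Function('V')(t, Q) = Mul(Rational(1, 4), Add(Q, -3)) = Mul(Rational(1, 4), Add(-3, Q)) = Add(Rational(-3, 4), Mul(Rational(1, 4), Q)))
Add(63, Mul(Function('V')(-12, 10), 74)) = Add(63, Mul(Add(Rational(-3, 4), Mul(Rational(1, 4), 10)), 74)) = Add(63, Mul(Add(Rational(-3, 4), Rational(5, 2)), 74)) = Add(63, Mul(Rational(7, 4), 74)) = Add(63, Rational(259, 2)) = Rational(385, 2)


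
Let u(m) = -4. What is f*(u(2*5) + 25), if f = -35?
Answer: -735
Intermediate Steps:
f*(u(2*5) + 25) = -35*(-4 + 25) = -35*21 = -735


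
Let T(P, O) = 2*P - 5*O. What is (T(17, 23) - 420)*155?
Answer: -77655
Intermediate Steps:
T(P, O) = -5*O + 2*P
(T(17, 23) - 420)*155 = ((-5*23 + 2*17) - 420)*155 = ((-115 + 34) - 420)*155 = (-81 - 420)*155 = -501*155 = -77655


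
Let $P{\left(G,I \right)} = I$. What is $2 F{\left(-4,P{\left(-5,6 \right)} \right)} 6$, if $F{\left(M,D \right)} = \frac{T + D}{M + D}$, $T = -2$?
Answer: $24$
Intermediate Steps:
$F{\left(M,D \right)} = \frac{-2 + D}{D + M}$ ($F{\left(M,D \right)} = \frac{-2 + D}{M + D} = \frac{-2 + D}{D + M}$)
$2 F{\left(-4,P{\left(-5,6 \right)} \right)} 6 = 2 \frac{-2 + 6}{6 - 4} \cdot 6 = 2 \cdot \frac{1}{2} \cdot 4 \cdot 6 = 2 \cdot 2 \cdot 6 = 4 \cdot 6 = 24$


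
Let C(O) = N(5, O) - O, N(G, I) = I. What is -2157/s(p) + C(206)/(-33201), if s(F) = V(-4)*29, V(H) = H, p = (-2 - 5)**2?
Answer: 2157/116 ≈ 18.595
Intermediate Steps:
p = 49 (p = (-7)**2 = 49)
s(F) = -116 (s(F) = -4*29 = -116)
C(O) = 0 (C(O) = O - O = 0)
-2157/s(p) + C(206)/(-33201) = -2157/(-116) + 0/(-33201) = -2157*(-1/116) + 0*(-1/33201) = 2157/116 + 0 = 2157/116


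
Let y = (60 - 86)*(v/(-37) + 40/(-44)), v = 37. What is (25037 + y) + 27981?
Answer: 583744/11 ≈ 53068.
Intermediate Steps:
y = 546/11 (y = (60 - 86)*(37/(-37) + 40/(-44)) = -26*(37*(-1/37) + 40*(-1/44)) = -26*(-1 - 10/11) = -26*(-21/11) = 546/11 ≈ 49.636)
(25037 + y) + 27981 = (25037 + 546/11) + 27981 = 275953/11 + 27981 = 583744/11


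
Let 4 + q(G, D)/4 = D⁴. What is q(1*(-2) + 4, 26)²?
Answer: 3341174540544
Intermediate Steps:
q(G, D) = -16 + 4*D⁴
q(1*(-2) + 4, 26)² = (-16 + 4*26⁴)² = (-16 + 4*456976)² = (-16 + 1827904)² = 1827888² = 3341174540544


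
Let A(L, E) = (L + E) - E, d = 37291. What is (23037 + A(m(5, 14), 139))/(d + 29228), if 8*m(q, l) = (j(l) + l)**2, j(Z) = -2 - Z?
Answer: 2425/7002 ≈ 0.34633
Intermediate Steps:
m(q, l) = 1/2 (m(q, l) = ((-2 - l) + l)**2/8 = (1/8)*(-2)**2 = (1/8)*4 = 1/2)
A(L, E) = L (A(L, E) = (E + L) - E = L)
(23037 + A(m(5, 14), 139))/(d + 29228) = (23037 + 1/2)/(37291 + 29228) = (46075/2)/66519 = (46075/2)*(1/66519) = 2425/7002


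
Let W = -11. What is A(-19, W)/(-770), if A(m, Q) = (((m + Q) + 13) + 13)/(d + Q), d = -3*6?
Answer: -2/11165 ≈ -0.00017913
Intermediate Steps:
d = -18
A(m, Q) = (26 + Q + m)/(-18 + Q) (A(m, Q) = (((m + Q) + 13) + 13)/(-18 + Q) = (((Q + m) + 13) + 13)/(-18 + Q) = ((13 + Q + m) + 13)/(-18 + Q) = (26 + Q + m)/(-18 + Q))
A(-19, W)/(-770) = ((26 - 11 - 19)/(-18 - 11))/(-770) = (-4/(-29))*(-1/770) = -1/29*(-4)*(-1/770) = (4/29)*(-1/770) = -2/11165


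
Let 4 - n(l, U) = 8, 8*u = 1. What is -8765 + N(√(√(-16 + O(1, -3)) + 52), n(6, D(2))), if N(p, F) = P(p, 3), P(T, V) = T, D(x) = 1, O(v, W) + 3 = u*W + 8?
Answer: -8765 + √(208 + I*√182)/2 ≈ -8757.8 + 0.23373*I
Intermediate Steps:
u = ⅛ (u = (⅛)*1 = ⅛ ≈ 0.12500)
O(v, W) = 5 + W/8 (O(v, W) = -3 + (W/8 + 8) = -3 + (8 + W/8) = 5 + W/8)
n(l, U) = -4 (n(l, U) = 4 - 1*8 = 4 - 8 = -4)
N(p, F) = p
-8765 + N(√(√(-16 + O(1, -3)) + 52), n(6, D(2))) = -8765 + √(√(-16 + (5 + (⅛)*(-3))) + 52) = -8765 + √(√(-16 + (5 - 3/8)) + 52) = -8765 + √(√(-16 + 37/8) + 52) = -8765 + √(√(-91/8) + 52) = -8765 + √(I*√182/4 + 52) = -8765 + √(52 + I*√182/4)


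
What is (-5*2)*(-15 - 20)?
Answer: 350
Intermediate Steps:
(-5*2)*(-15 - 20) = -10*(-35) = 350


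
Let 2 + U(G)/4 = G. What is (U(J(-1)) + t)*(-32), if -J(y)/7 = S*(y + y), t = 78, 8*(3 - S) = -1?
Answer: -7840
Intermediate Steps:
S = 25/8 (S = 3 - ⅛*(-1) = 3 + ⅛ = 25/8 ≈ 3.1250)
J(y) = -175*y/4 (J(y) = -175*(y + y)/8 = -175*2*y/8 = -175*y/4)
U(G) = -8 + 4*G
(U(J(-1)) + t)*(-32) = ((-8 + 4*(-175/4*(-1))) + 78)*(-32) = ((-8 + 4*(175/4)) + 78)*(-32) = ((-8 + 175) + 78)*(-32) = (167 + 78)*(-32) = 245*(-32) = -7840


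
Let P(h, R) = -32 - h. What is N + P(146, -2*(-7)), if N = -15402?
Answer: -15580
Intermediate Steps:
N + P(146, -2*(-7)) = -15402 + (-32 - 1*146) = -15402 + (-32 - 146) = -15402 - 178 = -15580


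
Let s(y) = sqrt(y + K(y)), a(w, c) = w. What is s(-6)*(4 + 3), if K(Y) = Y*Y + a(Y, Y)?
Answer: 14*sqrt(6) ≈ 34.293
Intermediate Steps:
K(Y) = Y + Y**2 (K(Y) = Y*Y + Y = Y**2 + Y = Y + Y**2)
s(y) = sqrt(y + y*(1 + y))
s(-6)*(4 + 3) = sqrt(-6*(2 - 6))*(4 + 3) = sqrt(-6*(-4))*7 = sqrt(24)*7 = (2*sqrt(6))*7 = 14*sqrt(6)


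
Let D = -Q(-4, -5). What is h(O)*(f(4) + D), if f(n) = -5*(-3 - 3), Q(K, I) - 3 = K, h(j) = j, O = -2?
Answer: -62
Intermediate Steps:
Q(K, I) = 3 + K
D = 1 (D = -(3 - 4) = -1*(-1) = 1)
f(n) = 30 (f(n) = -5*(-6) = 30)
h(O)*(f(4) + D) = -2*(30 + 1) = -2*31 = -62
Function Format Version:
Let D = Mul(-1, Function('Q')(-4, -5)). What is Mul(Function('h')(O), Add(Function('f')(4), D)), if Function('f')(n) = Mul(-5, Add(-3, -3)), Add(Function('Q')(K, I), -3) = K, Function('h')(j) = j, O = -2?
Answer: -62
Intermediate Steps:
Function('Q')(K, I) = Add(3, K)
D = 1 (D = Mul(-1, Add(3, -4)) = Mul(-1, -1) = 1)
Function('f')(n) = 30 (Function('f')(n) = Mul(-5, -6) = 30)
Mul(Function('h')(O), Add(Function('f')(4), D)) = Mul(-2, Add(30, 1)) = Mul(-2, 31) = -62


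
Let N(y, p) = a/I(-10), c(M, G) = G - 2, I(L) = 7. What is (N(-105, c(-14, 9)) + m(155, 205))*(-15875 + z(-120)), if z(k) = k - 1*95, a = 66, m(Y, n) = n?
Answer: -24151090/7 ≈ -3.4502e+6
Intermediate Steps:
z(k) = -95 + k (z(k) = k - 95 = -95 + k)
c(M, G) = -2 + G
N(y, p) = 66/7
(N(-105, c(-14, 9)) + m(155, 205))*(-15875 + z(-120)) = (66/7 + 205)*(-15875 + (-95 - 120)) = 1501*(-15875 - 215)/7 = (1501/7)*(-16090) = -24151090/7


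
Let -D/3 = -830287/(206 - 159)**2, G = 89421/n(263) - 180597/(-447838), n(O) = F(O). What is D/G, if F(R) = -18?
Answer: -1673253312777/7371225179489 ≈ -0.22700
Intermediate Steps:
n(O) = -18
G = -3336905921/671757 (G = 89421/(-18) - 180597/(-447838) = 89421*(-1/18) - 180597*(-1/447838) = -29807/6 + 180597/447838 = -3336905921/671757 ≈ -4967.4)
D = 2490861/2209 (D = -(-2490861)/((206 - 159)**2) = -(-2490861)/(47**2) = -(-2490861)/2209 = -3*(-830287/2209) = 2490861/2209 ≈ 1127.6)
D/G = 2490861/(2209*(-3336905921/671757)) = (2490861/2209)*(-671757/3336905921) = -1673253312777/7371225179489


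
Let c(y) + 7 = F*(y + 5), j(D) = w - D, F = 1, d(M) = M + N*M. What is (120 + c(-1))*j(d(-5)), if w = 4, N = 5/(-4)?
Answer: 1287/4 ≈ 321.75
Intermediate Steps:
N = -5/4 (N = 5*(-¼) = -5/4 ≈ -1.2500)
d(M) = -M/4 (d(M) = M - 5*M/4 = -M/4)
j(D) = 4 - D
c(y) = -2 + y (c(y) = -7 + 1*(y + 5) = -7 + 1*(5 + y) = -7 + (5 + y) = -2 + y)
(120 + c(-1))*j(d(-5)) = (120 + (-2 - 1))*(4 - (-1)*(-5)/4) = (120 - 3)*(4 - 1*5/4) = 117*(4 - 5/4) = 117*(11/4) = 1287/4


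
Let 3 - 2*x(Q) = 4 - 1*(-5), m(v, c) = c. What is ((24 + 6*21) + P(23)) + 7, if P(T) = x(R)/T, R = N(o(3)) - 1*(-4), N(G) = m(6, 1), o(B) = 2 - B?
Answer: 3608/23 ≈ 156.87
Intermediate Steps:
N(G) = 1
R = 5 (R = 1 - 1*(-4) = 1 + 4 = 5)
x(Q) = -3 (x(Q) = 3/2 - (4 - 1*(-5))/2 = 3/2 - (4 + 5)/2 = 3/2 - ½*9 = 3/2 - 9/2 = -3)
P(T) = -3/T
((24 + 6*21) + P(23)) + 7 = ((24 + 6*21) - 3/23) + 7 = ((24 + 126) - 3*1/23) + 7 = (150 - 3/23) + 7 = 3447/23 + 7 = 3608/23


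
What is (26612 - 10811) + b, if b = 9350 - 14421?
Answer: 10730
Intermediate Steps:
b = -5071
(26612 - 10811) + b = (26612 - 10811) - 5071 = 15801 - 5071 = 10730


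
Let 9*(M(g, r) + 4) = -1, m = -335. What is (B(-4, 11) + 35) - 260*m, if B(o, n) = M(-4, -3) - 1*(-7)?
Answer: 784241/9 ≈ 87138.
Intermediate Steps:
M(g, r) = -37/9 (M(g, r) = -4 + (1/9)*(-1) = -4 - 1/9 = -37/9)
B(o, n) = 26/9 (B(o, n) = -37/9 - 1*(-7) = -37/9 + 7 = 26/9)
(B(-4, 11) + 35) - 260*m = (26/9 + 35) - 260*(-335) = 341/9 + 87100 = 784241/9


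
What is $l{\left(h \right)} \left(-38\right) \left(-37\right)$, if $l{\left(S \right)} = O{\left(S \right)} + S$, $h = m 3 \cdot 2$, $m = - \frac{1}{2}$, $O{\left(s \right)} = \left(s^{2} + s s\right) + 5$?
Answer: $28120$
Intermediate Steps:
$O{\left(s \right)} = 5 + 2 s^{2}$ ($O{\left(s \right)} = \left(s^{2} + s^{2}\right) + 5 = 2 s^{2} + 5 = 5 + 2 s^{2}$)
$m = - \frac{1}{2}$ ($m = \left(-1\right) \frac{1}{2} = - \frac{1}{2} \approx -0.5$)
$h = -3$ ($h = \left(- \frac{1}{2}\right) 3 \cdot 2 = \left(- \frac{3}{2}\right) 2 = -3$)
$l{\left(S \right)} = 5 + S + 2 S^{2}$ ($l{\left(S \right)} = \left(5 + 2 S^{2}\right) + S = 5 + S + 2 S^{2}$)
$l{\left(h \right)} \left(-38\right) \left(-37\right) = \left(5 - 3 + 2 \left(-3\right)^{2}\right) \left(-38\right) \left(-37\right) = \left(5 - 3 + 2 \cdot 9\right) \left(-38\right) \left(-37\right) = \left(5 - 3 + 18\right) \left(-38\right) \left(-37\right) = 20 \left(-38\right) \left(-37\right) = \left(-760\right) \left(-37\right) = 28120$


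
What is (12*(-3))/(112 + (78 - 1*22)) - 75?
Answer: -1053/14 ≈ -75.214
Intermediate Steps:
(12*(-3))/(112 + (78 - 1*22)) - 75 = -36/(112 + (78 - 22)) - 75 = -36/(112 + 56) - 75 = -36/168 - 75 = (1/168)*(-36) - 75 = -3/14 - 75 = -1053/14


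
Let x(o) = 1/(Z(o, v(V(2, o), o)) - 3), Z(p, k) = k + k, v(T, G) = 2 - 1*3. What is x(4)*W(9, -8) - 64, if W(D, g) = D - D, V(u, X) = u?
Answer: -64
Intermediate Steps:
W(D, g) = 0
v(T, G) = -1 (v(T, G) = 2 - 3 = -1)
Z(p, k) = 2*k
x(o) = -⅕ (x(o) = 1/(2*(-1) - 3) = 1/(-2 - 3) = 1/(-5) = -⅕)
x(4)*W(9, -8) - 64 = -⅕*0 - 64 = 0 - 64 = -64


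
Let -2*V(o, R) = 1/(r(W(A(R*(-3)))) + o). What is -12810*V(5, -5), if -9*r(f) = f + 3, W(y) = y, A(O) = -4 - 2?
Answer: 19215/16 ≈ 1200.9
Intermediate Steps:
A(O) = -6
r(f) = -1/3 - f/9 (r(f) = -(f + 3)/9 = -(3 + f)/9 = -1/3 - f/9)
V(o, R) = -1/(2*(1/3 + o)) (V(o, R) = -1/(2*((-1/3 - 1/9*(-6)) + o)) = -1/(2*((-1/3 + 2/3) + o)) = -1/(2*(1/3 + o)))
-12810*V(5, -5) = -(-38430)/(2 + 6*5) = -(-38430)/(2 + 30) = -(-38430)/32 = -12810*(-3/32) = 19215/16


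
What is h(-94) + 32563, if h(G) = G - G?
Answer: 32563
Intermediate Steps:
h(G) = 0
h(-94) + 32563 = 0 + 32563 = 32563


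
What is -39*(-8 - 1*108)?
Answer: 4524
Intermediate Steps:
-39*(-8 - 1*108) = -39*(-8 - 108) = -39*(-116) = 4524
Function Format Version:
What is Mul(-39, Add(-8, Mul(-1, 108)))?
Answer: 4524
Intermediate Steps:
Mul(-39, Add(-8, Mul(-1, 108))) = Mul(-39, Add(-8, -108)) = Mul(-39, -116) = 4524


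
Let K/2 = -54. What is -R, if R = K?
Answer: 108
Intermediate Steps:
K = -108 (K = 2*(-54) = -108)
R = -108
-R = -1*(-108) = 108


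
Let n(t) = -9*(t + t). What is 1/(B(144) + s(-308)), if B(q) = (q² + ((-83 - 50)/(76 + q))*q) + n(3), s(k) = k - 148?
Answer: 55/1107642 ≈ 4.9655e-5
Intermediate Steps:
s(k) = -148 + k
n(t) = -18*t
B(q) = -54 + q² - 133*q/(76 + q) (B(q) = (q² + ((-83 - 50)/(76 + q))*q) - 18*3 = (q² + (-133/(76 + q))*q) - 54 = (q² - 133*q/(76 + q)) - 54 = -54 + q² - 133*q/(76 + q))
1/(B(144) + s(-308)) = 1/((-4104 + 144³ - 187*144 + 76*144²)/(76 + 144) + (-148 - 308)) = 1/((-4104 + 2985984 - 26928 + 76*20736)/220 - 456) = 1/((-4104 + 2985984 - 26928 + 1575936)/220 - 456) = 1/((1/220)*4530888 - 456) = 1/(1132722/55 - 456) = 1/(1107642/55) = 55/1107642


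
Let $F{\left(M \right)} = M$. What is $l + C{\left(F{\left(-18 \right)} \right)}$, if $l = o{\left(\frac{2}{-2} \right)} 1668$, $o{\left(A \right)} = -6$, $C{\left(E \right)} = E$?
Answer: $-10026$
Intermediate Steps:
$l = -10008$ ($l = \left(-6\right) 1668 = -10008$)
$l + C{\left(F{\left(-18 \right)} \right)} = -10008 - 18 = -10026$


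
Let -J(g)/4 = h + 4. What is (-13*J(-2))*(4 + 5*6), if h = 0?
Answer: 7072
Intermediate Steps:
J(g) = -16 (J(g) = -4*(0 + 4) = -4*4 = -16)
(-13*J(-2))*(4 + 5*6) = (-13*(-16))*(4 + 5*6) = 208*(4 + 30) = 208*34 = 7072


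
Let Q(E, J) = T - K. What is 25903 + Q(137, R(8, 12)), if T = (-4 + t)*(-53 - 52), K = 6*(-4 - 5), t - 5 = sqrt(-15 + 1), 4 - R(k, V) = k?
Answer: 25852 - 105*I*sqrt(14) ≈ 25852.0 - 392.87*I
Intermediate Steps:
R(k, V) = 4 - k
t = 5 + I*sqrt(14) (t = 5 + sqrt(-15 + 1) = 5 + sqrt(-14) = 5 + I*sqrt(14) ≈ 5.0 + 3.7417*I)
K = -54 (K = 6*(-9) = -54)
T = -105 - 105*I*sqrt(14) (T = (-4 + (5 + I*sqrt(14)))*(-53 - 52) = (1 + I*sqrt(14))*(-105) = -105 - 105*I*sqrt(14) ≈ -105.0 - 392.87*I)
Q(E, J) = -51 - 105*I*sqrt(14) (Q(E, J) = (-105 - 105*I*sqrt(14)) - 1*(-54) = (-105 - 105*I*sqrt(14)) + 54 = -51 - 105*I*sqrt(14))
25903 + Q(137, R(8, 12)) = 25903 + (-51 - 105*I*sqrt(14)) = 25852 - 105*I*sqrt(14)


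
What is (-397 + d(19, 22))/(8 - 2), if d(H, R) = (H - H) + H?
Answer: -63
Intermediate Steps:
d(H, R) = H (d(H, R) = 0 + H = H)
(-397 + d(19, 22))/(8 - 2) = (-397 + 19)/(8 - 2) = -378/6 = -378*⅙ = -63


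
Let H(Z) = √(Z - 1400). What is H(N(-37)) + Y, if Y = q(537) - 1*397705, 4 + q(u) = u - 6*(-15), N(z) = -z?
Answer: -397082 + I*√1363 ≈ -3.9708e+5 + 36.919*I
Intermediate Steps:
q(u) = 86 + u (q(u) = -4 + (u - 6*(-15)) = -4 + (u + 90) = -4 + (90 + u) = 86 + u)
Y = -397082 (Y = (86 + 537) - 1*397705 = 623 - 397705 = -397082)
H(Z) = √(-1400 + Z)
H(N(-37)) + Y = √(-1400 - 1*(-37)) - 397082 = √(-1400 + 37) - 397082 = √(-1363) - 397082 = I*√1363 - 397082 = -397082 + I*√1363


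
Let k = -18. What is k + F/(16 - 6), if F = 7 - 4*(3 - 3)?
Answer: -173/10 ≈ -17.300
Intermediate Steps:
F = 7 (F = 7 - 4*0 = 7 + 0 = 7)
k + F/(16 - 6) = -18 + 7/(16 - 6) = -18 + 7/10 = -173/10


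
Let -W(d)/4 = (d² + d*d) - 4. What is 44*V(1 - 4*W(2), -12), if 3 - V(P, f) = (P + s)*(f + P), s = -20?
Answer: -104808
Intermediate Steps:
W(d) = 16 - 8*d² (W(d) = -4*((d² + d*d) - 4) = -4*((d² + d²) - 4) = -4*(2*d² - 4) = -4*(-4 + 2*d²) = 16 - 8*d²)
V(P, f) = 3 - (-20 + P)*(P + f) (V(P, f) = 3 - (P - 20)*(f + P) = 3 - (-20 + P)*(P + f))
44*V(1 - 4*W(2), -12) = 44*(3 - (1 - 4*(16 - 8*2²))² + 20*(1 - 4*(16 - 8*2²)) + 20*(-12) - 1*(1 - 4*(16 - 8*2²))*(-12)) = 44*(3 - (1 - 4*(16 - 8*4))² + 20*(1 - 4*(16 - 8*4)) - 240 - 1*(1 - 4*(16 - 8*4))*(-12)) = 44*(3 - (1 - 4*(16 - 32))² + 20*(1 - 4*(16 - 32)) - 240 - 1*(1 - 4*(16 - 32))*(-12)) = 44*(3 - (1 - 4*(-16))² + 20*(1 - 4*(-16)) - 240 - 1*(1 - 4*(-16))*(-12)) = 44*(3 - (1 + 64)² + 20*(1 + 64) - 240 - 1*(1 + 64)*(-12)) = 44*(3 - 1*65² + 20*65 - 240 - 1*65*(-12)) = 44*(3 - 1*4225 + 1300 - 240 + 780) = 44*(3 - 4225 + 1300 - 240 + 780) = 44*(-2382) = -104808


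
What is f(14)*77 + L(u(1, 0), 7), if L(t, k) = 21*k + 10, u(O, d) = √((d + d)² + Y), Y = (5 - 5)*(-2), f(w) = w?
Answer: 1235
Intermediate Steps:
Y = 0 (Y = 0*(-2) = 0)
u(O, d) = 2*√(d²) (u(O, d) = √((d + d)² + 0) = √((2*d)² + 0) = √(4*d² + 0) = √(4*d²) = 2*√(d²))
L(t, k) = 10 + 21*k
f(14)*77 + L(u(1, 0), 7) = 14*77 + (10 + 21*7) = 1078 + (10 + 147) = 1078 + 157 = 1235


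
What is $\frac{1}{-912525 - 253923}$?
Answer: $- \frac{1}{1166448} \approx -8.573 \cdot 10^{-7}$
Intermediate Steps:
$\frac{1}{-912525 - 253923} = \frac{1}{-1166448} = - \frac{1}{1166448}$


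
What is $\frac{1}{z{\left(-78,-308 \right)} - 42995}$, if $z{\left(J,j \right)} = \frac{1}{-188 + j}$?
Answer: $- \frac{496}{21325521} \approx -2.3259 \cdot 10^{-5}$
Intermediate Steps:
$\frac{1}{z{\left(-78,-308 \right)} - 42995} = \frac{1}{\frac{1}{-188 - 308} - 42995} = \frac{1}{\frac{1}{-496} - 42995} = \frac{1}{- \frac{1}{496} - 42995} = \frac{1}{- \frac{21325521}{496}} = - \frac{496}{21325521}$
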